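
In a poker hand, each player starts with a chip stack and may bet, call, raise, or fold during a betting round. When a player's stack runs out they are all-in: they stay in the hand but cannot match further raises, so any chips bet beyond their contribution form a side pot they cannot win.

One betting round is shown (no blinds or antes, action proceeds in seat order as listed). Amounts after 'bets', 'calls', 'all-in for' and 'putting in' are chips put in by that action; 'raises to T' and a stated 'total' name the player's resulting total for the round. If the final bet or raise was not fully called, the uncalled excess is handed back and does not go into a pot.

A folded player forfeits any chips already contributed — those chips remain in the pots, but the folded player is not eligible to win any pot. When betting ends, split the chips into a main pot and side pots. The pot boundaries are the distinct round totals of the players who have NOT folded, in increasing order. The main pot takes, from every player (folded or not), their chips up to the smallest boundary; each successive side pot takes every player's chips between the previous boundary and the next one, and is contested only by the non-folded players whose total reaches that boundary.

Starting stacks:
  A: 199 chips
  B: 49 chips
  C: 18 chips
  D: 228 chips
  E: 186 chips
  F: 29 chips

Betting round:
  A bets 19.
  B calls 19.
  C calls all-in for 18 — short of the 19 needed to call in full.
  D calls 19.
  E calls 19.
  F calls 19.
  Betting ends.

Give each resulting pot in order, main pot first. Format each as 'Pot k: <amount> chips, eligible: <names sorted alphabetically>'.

Pot 1: 108 chips, eligible: A, B, C, D, E, F
Pot 2: 5 chips, eligible: A, B, D, E, F

Derivation:
Contributions: A=19, B=19, C=18, D=19, E=19, F=19
Pot levels (distinct totals of non-folded players): 18, 19
Layer 1-18: 18 each from A, B, C, D, E, F = 18*6 = 108 chips; eligible A, B, C, D, E, F
Layer 19-19: 1 each from A, B, D, E, F = 1*5 = 5 chips; eligible A, B, D, E, F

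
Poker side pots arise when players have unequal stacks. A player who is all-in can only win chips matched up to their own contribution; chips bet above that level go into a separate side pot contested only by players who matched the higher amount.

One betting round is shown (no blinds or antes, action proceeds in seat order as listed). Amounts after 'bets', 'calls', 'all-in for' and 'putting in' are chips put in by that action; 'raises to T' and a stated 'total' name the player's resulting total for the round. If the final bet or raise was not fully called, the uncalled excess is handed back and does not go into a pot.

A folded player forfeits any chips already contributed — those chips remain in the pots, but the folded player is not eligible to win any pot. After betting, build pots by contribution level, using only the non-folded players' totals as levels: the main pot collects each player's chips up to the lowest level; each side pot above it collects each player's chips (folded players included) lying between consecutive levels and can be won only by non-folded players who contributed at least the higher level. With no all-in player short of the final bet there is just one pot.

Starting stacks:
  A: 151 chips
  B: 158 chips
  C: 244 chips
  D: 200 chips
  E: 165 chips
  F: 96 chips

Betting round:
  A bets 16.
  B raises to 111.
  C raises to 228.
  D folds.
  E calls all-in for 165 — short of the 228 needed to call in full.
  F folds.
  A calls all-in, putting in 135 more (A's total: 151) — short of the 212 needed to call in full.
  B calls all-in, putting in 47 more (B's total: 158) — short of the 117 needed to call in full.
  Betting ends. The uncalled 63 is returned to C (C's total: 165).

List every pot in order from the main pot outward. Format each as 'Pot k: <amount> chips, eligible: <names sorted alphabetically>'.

Contributions (after 63 returned to C): A=151, B=158, C=165, E=165
Folded: D, F
Pot levels (distinct totals of non-folded players): 151, 158, 165
Layer 1-151: 151 each from A, B, C, E = 151*4 = 604 chips; eligible A, B, C, E
Layer 152-158: 7 each from B, C, E = 7*3 = 21 chips; eligible B, C, E
Layer 159-165: 7 each from C, E = 7*2 = 14 chips; eligible C, E

Pot 1: 604 chips, eligible: A, B, C, E
Pot 2: 21 chips, eligible: B, C, E
Pot 3: 14 chips, eligible: C, E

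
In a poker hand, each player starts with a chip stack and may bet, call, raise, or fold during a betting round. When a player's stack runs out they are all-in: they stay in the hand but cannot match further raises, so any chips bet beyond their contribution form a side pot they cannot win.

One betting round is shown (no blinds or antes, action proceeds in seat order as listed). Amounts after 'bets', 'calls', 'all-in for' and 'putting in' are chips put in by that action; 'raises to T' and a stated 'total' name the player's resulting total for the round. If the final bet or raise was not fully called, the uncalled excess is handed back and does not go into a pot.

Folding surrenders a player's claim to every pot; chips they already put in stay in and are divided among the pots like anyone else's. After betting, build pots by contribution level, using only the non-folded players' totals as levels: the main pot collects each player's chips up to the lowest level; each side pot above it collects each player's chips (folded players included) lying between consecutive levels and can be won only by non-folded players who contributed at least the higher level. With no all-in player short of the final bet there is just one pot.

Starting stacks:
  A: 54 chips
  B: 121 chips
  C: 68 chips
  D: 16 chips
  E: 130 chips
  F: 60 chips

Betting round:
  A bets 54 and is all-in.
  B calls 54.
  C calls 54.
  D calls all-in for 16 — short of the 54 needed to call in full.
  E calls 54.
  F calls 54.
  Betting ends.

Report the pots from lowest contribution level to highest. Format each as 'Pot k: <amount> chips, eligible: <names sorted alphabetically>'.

Contributions: A=54, B=54, C=54, D=16, E=54, F=54
Pot levels (distinct totals of non-folded players): 16, 54
Layer 1-16: 16 each from A, B, C, D, E, F = 16*6 = 96 chips; eligible A, B, C, D, E, F
Layer 17-54: 38 each from A, B, C, E, F = 38*5 = 190 chips; eligible A, B, C, E, F

Pot 1: 96 chips, eligible: A, B, C, D, E, F
Pot 2: 190 chips, eligible: A, B, C, E, F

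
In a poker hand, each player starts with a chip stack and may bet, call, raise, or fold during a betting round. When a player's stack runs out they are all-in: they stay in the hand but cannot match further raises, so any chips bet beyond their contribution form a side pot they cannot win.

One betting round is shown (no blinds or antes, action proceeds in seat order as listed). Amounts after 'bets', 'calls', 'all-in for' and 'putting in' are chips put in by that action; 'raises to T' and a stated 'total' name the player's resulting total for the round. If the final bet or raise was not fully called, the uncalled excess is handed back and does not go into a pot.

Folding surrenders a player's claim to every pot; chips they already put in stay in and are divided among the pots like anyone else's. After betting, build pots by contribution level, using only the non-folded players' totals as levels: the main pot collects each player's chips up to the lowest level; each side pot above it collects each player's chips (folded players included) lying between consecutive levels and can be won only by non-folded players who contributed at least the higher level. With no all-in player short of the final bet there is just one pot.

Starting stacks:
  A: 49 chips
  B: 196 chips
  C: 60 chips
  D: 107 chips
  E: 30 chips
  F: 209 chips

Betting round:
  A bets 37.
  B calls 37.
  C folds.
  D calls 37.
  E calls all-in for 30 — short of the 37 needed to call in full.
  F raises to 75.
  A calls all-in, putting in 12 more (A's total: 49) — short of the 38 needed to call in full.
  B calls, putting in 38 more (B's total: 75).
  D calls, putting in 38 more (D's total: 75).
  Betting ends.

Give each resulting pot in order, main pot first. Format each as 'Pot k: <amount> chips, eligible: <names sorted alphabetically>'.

Contributions: A=49, B=75, D=75, E=30, F=75
Folded: C
Pot levels (distinct totals of non-folded players): 30, 49, 75
Layer 1-30: 30 each from A, B, D, E, F = 30*5 = 150 chips; eligible A, B, D, E, F
Layer 31-49: 19 each from A, B, D, F = 19*4 = 76 chips; eligible A, B, D, F
Layer 50-75: 26 each from B, D, F = 26*3 = 78 chips; eligible B, D, F

Pot 1: 150 chips, eligible: A, B, D, E, F
Pot 2: 76 chips, eligible: A, B, D, F
Pot 3: 78 chips, eligible: B, D, F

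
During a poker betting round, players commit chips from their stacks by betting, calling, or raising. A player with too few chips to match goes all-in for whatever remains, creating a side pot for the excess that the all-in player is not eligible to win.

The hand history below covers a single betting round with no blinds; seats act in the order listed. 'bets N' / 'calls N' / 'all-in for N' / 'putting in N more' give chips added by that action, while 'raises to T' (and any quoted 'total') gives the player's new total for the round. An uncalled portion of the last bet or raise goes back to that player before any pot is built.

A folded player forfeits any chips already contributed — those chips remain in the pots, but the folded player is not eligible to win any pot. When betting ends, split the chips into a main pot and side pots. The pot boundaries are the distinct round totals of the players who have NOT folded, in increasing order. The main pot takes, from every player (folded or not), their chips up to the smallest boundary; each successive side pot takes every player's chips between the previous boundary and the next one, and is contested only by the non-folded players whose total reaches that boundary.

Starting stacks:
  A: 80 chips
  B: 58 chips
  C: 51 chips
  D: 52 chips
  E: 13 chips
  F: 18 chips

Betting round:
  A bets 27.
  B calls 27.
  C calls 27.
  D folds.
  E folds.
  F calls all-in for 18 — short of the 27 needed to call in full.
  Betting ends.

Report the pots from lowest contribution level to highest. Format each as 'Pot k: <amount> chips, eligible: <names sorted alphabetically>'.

Pot 1: 72 chips, eligible: A, B, C, F
Pot 2: 27 chips, eligible: A, B, C

Derivation:
Contributions: A=27, B=27, C=27, F=18
Folded: D, E
Pot levels (distinct totals of non-folded players): 18, 27
Layer 1-18: 18 each from A, B, C, F = 18*4 = 72 chips; eligible A, B, C, F
Layer 19-27: 9 each from A, B, C = 9*3 = 27 chips; eligible A, B, C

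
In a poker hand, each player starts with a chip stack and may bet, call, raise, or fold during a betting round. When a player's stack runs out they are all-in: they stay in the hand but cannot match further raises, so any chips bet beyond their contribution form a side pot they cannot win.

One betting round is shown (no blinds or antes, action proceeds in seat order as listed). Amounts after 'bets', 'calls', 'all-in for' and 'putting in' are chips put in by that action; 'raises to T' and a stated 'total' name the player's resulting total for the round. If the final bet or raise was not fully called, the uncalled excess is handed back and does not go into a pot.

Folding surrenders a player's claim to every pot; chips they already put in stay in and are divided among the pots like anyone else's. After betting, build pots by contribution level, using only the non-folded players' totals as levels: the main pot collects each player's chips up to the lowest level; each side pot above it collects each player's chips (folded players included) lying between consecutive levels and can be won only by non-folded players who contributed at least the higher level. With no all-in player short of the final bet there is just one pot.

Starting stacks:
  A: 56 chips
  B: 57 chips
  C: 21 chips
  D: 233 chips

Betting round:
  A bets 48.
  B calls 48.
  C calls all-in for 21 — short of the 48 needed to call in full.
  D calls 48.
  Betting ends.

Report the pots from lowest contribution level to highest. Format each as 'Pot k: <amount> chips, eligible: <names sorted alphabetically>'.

Contributions: A=48, B=48, C=21, D=48
Pot levels (distinct totals of non-folded players): 21, 48
Layer 1-21: 21 each from A, B, C, D = 21*4 = 84 chips; eligible A, B, C, D
Layer 22-48: 27 each from A, B, D = 27*3 = 81 chips; eligible A, B, D

Pot 1: 84 chips, eligible: A, B, C, D
Pot 2: 81 chips, eligible: A, B, D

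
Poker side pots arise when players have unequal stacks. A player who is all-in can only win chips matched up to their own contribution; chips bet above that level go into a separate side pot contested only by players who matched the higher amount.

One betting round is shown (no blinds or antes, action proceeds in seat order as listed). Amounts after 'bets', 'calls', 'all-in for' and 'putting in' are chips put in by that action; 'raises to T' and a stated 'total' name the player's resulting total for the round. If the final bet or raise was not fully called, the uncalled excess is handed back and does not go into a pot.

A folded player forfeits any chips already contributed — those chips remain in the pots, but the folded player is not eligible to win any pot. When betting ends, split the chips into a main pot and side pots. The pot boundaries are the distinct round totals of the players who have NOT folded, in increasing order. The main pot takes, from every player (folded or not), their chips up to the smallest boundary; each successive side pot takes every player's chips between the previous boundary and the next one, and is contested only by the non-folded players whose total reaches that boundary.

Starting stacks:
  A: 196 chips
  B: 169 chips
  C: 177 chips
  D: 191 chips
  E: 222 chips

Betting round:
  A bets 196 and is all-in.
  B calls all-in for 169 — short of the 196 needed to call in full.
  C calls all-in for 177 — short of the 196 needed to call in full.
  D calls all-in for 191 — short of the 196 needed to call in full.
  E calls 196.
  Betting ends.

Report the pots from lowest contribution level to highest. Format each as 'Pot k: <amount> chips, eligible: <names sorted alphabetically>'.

Pot 1: 845 chips, eligible: A, B, C, D, E
Pot 2: 32 chips, eligible: A, C, D, E
Pot 3: 42 chips, eligible: A, D, E
Pot 4: 10 chips, eligible: A, E

Derivation:
Contributions: A=196, B=169, C=177, D=191, E=196
Pot levels (distinct totals of non-folded players): 169, 177, 191, 196
Layer 1-169: 169 each from A, B, C, D, E = 169*5 = 845 chips; eligible A, B, C, D, E
Layer 170-177: 8 each from A, C, D, E = 8*4 = 32 chips; eligible A, C, D, E
Layer 178-191: 14 each from A, D, E = 14*3 = 42 chips; eligible A, D, E
Layer 192-196: 5 each from A, E = 5*2 = 10 chips; eligible A, E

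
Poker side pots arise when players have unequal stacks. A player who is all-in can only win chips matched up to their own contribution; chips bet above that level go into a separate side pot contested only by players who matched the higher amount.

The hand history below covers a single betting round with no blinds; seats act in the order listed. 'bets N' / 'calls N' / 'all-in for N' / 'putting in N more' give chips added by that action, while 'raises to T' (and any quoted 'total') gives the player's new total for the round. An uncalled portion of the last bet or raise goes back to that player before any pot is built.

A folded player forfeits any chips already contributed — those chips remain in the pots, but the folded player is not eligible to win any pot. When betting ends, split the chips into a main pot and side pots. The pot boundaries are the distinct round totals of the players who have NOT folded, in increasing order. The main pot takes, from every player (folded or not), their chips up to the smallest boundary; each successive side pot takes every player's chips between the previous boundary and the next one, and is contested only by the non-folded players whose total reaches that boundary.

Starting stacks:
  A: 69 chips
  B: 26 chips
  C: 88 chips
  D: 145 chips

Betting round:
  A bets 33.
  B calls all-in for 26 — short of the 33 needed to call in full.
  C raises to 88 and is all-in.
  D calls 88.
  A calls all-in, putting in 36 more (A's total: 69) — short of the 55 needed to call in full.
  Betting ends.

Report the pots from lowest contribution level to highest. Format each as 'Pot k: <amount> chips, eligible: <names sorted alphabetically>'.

Contributions: A=69, B=26, C=88, D=88
Pot levels (distinct totals of non-folded players): 26, 69, 88
Layer 1-26: 26 each from A, B, C, D = 26*4 = 104 chips; eligible A, B, C, D
Layer 27-69: 43 each from A, C, D = 43*3 = 129 chips; eligible A, C, D
Layer 70-88: 19 each from C, D = 19*2 = 38 chips; eligible C, D

Pot 1: 104 chips, eligible: A, B, C, D
Pot 2: 129 chips, eligible: A, C, D
Pot 3: 38 chips, eligible: C, D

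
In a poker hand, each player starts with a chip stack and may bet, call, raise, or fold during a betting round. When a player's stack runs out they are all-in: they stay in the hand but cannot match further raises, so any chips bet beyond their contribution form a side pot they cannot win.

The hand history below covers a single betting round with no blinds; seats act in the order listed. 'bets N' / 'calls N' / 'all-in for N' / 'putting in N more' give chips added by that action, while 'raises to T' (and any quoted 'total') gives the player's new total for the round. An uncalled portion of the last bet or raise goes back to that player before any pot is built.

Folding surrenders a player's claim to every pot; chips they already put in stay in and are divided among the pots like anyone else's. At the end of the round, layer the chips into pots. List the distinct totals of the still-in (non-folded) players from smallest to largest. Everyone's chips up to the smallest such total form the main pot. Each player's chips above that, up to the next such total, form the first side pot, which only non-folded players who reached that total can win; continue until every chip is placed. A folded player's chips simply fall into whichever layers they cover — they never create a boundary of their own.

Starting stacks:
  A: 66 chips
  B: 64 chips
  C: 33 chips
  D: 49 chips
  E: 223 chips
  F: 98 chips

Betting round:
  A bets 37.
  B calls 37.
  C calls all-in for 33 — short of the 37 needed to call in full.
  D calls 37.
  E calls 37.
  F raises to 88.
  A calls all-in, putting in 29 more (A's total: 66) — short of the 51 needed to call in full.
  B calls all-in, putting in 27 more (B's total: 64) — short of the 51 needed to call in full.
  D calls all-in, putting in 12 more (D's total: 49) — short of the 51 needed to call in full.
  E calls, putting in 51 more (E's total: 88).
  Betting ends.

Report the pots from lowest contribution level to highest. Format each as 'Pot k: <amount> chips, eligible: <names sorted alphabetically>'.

Contributions: A=66, B=64, C=33, D=49, E=88, F=88
Pot levels (distinct totals of non-folded players): 33, 49, 64, 66, 88
Layer 1-33: 33 each from A, B, C, D, E, F = 33*6 = 198 chips; eligible A, B, C, D, E, F
Layer 34-49: 16 each from A, B, D, E, F = 16*5 = 80 chips; eligible A, B, D, E, F
Layer 50-64: 15 each from A, B, E, F = 15*4 = 60 chips; eligible A, B, E, F
Layer 65-66: 2 each from A, E, F = 2*3 = 6 chips; eligible A, E, F
Layer 67-88: 22 each from E, F = 22*2 = 44 chips; eligible E, F

Pot 1: 198 chips, eligible: A, B, C, D, E, F
Pot 2: 80 chips, eligible: A, B, D, E, F
Pot 3: 60 chips, eligible: A, B, E, F
Pot 4: 6 chips, eligible: A, E, F
Pot 5: 44 chips, eligible: E, F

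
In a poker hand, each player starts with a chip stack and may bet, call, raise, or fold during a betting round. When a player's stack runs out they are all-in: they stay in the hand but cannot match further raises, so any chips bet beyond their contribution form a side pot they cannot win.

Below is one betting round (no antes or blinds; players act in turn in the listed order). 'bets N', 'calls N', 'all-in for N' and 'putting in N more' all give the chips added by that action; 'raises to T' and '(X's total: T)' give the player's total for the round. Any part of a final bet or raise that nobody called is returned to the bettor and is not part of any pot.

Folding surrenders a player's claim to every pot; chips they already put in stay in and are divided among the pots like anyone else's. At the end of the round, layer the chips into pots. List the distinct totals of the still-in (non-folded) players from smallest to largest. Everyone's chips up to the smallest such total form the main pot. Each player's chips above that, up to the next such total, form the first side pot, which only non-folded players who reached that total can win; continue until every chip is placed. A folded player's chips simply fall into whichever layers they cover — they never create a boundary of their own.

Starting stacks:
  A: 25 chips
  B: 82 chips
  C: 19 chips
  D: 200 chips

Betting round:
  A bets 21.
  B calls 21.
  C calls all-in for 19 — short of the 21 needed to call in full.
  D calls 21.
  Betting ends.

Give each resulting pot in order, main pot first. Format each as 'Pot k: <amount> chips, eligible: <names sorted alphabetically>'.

Contributions: A=21, B=21, C=19, D=21
Pot levels (distinct totals of non-folded players): 19, 21
Layer 1-19: 19 each from A, B, C, D = 19*4 = 76 chips; eligible A, B, C, D
Layer 20-21: 2 each from A, B, D = 2*3 = 6 chips; eligible A, B, D

Pot 1: 76 chips, eligible: A, B, C, D
Pot 2: 6 chips, eligible: A, B, D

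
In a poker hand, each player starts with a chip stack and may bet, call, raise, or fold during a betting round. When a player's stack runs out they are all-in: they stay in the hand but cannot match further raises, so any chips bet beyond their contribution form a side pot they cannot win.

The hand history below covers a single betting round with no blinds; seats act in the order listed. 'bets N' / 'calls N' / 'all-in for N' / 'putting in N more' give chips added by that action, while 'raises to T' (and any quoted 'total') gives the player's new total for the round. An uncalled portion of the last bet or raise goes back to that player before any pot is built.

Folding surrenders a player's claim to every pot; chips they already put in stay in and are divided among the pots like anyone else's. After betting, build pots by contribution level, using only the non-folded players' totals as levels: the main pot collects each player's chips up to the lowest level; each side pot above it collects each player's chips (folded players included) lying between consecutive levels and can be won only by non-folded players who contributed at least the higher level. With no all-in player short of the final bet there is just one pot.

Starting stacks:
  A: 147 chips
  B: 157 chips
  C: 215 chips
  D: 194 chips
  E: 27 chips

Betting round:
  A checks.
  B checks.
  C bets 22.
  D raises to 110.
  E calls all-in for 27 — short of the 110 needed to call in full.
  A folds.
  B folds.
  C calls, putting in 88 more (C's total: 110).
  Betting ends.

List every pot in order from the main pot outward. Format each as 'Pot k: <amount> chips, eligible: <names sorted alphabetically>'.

Pot 1: 81 chips, eligible: C, D, E
Pot 2: 166 chips, eligible: C, D

Derivation:
Contributions: C=110, D=110, E=27
Folded: A, B
Pot levels (distinct totals of non-folded players): 27, 110
Layer 1-27: 27 each from C, D, E = 27*3 = 81 chips; eligible C, D, E
Layer 28-110: 83 each from C, D = 83*2 = 166 chips; eligible C, D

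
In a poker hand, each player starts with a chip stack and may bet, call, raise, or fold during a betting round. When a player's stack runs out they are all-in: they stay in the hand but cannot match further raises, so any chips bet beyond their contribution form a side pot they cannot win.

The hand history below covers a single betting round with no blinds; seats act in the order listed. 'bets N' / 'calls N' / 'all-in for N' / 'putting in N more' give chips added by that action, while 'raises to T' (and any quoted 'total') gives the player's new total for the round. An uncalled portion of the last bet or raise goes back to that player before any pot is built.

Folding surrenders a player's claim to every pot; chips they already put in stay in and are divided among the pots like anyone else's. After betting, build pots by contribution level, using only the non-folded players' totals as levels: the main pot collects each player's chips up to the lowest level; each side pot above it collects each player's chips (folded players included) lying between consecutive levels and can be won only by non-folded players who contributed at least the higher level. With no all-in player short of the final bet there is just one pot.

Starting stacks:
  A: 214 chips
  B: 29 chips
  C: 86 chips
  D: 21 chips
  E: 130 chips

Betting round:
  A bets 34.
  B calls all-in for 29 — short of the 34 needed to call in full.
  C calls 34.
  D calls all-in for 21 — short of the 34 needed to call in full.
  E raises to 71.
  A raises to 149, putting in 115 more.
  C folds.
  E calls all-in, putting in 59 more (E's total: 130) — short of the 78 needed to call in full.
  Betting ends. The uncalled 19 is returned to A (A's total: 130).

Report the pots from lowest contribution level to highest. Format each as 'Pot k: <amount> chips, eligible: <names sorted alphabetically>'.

Contributions (after 19 returned to A): A=130, B=29, C=34, D=21, E=130
Folded: C
Pot levels (distinct totals of non-folded players): 21, 29, 130
Layer 1-21: 21 each from A, B, C, D, E = 21*5 = 105 chips; eligible A, B, D, E
Layer 22-29: 8 each from A, B, C, E = 8*4 = 32 chips; eligible A, B, E
Layer 30-130: A 101 + C 5 + E 101 = 207 chips; eligible A, E

Pot 1: 105 chips, eligible: A, B, D, E
Pot 2: 32 chips, eligible: A, B, E
Pot 3: 207 chips, eligible: A, E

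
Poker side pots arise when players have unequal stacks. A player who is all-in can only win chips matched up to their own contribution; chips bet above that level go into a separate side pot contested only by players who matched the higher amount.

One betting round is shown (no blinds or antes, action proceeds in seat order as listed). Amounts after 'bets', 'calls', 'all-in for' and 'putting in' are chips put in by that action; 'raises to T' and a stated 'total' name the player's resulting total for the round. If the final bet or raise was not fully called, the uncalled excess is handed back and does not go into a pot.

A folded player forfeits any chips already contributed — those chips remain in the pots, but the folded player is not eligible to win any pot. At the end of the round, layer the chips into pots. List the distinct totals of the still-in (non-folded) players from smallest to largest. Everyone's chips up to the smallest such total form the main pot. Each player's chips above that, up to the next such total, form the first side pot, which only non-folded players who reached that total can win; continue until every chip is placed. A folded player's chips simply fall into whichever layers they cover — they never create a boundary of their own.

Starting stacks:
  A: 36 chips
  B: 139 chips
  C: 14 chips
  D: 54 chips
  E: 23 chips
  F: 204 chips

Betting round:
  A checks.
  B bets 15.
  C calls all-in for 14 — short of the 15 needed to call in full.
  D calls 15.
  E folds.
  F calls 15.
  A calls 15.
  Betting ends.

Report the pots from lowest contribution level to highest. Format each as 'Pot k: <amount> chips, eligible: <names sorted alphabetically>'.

Contributions: A=15, B=15, C=14, D=15, F=15
Folded: E
Pot levels (distinct totals of non-folded players): 14, 15
Layer 1-14: 14 each from A, B, C, D, F = 14*5 = 70 chips; eligible A, B, C, D, F
Layer 15-15: 1 each from A, B, D, F = 1*4 = 4 chips; eligible A, B, D, F

Pot 1: 70 chips, eligible: A, B, C, D, F
Pot 2: 4 chips, eligible: A, B, D, F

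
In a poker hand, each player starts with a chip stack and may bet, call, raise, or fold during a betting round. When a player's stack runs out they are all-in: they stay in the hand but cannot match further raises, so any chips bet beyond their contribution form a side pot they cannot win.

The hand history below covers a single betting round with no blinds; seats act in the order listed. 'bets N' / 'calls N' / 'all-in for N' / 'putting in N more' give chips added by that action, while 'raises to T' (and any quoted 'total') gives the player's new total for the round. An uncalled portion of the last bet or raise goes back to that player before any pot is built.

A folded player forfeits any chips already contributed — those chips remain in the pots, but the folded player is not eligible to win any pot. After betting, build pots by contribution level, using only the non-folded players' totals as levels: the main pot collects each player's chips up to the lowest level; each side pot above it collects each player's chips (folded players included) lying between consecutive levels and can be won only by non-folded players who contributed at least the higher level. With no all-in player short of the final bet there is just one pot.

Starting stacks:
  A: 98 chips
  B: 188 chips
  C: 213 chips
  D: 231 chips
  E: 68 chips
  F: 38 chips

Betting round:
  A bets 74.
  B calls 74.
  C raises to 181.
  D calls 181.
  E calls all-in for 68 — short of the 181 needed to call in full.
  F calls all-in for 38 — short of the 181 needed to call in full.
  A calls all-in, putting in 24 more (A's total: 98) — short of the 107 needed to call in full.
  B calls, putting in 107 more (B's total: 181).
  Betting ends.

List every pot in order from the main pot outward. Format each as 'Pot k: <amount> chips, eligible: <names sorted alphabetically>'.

Contributions: A=98, B=181, C=181, D=181, E=68, F=38
Pot levels (distinct totals of non-folded players): 38, 68, 98, 181
Layer 1-38: 38 each from A, B, C, D, E, F = 38*6 = 228 chips; eligible A, B, C, D, E, F
Layer 39-68: 30 each from A, B, C, D, E = 30*5 = 150 chips; eligible A, B, C, D, E
Layer 69-98: 30 each from A, B, C, D = 30*4 = 120 chips; eligible A, B, C, D
Layer 99-181: 83 each from B, C, D = 83*3 = 249 chips; eligible B, C, D

Pot 1: 228 chips, eligible: A, B, C, D, E, F
Pot 2: 150 chips, eligible: A, B, C, D, E
Pot 3: 120 chips, eligible: A, B, C, D
Pot 4: 249 chips, eligible: B, C, D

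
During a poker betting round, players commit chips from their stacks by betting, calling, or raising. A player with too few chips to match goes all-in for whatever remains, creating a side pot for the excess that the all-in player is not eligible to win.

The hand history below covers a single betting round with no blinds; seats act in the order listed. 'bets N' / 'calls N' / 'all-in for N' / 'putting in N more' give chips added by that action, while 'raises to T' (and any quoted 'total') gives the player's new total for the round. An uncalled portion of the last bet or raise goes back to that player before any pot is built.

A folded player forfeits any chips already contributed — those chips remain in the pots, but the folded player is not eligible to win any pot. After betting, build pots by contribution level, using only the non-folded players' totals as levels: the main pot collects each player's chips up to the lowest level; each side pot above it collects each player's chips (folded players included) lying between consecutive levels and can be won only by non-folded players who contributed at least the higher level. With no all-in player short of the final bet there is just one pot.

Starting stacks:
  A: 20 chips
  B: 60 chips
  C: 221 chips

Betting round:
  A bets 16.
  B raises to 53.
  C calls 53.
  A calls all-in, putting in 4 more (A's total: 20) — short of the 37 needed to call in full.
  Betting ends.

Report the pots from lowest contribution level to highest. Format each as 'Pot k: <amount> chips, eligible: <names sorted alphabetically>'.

Contributions: A=20, B=53, C=53
Pot levels (distinct totals of non-folded players): 20, 53
Layer 1-20: 20 each from A, B, C = 20*3 = 60 chips; eligible A, B, C
Layer 21-53: 33 each from B, C = 33*2 = 66 chips; eligible B, C

Pot 1: 60 chips, eligible: A, B, C
Pot 2: 66 chips, eligible: B, C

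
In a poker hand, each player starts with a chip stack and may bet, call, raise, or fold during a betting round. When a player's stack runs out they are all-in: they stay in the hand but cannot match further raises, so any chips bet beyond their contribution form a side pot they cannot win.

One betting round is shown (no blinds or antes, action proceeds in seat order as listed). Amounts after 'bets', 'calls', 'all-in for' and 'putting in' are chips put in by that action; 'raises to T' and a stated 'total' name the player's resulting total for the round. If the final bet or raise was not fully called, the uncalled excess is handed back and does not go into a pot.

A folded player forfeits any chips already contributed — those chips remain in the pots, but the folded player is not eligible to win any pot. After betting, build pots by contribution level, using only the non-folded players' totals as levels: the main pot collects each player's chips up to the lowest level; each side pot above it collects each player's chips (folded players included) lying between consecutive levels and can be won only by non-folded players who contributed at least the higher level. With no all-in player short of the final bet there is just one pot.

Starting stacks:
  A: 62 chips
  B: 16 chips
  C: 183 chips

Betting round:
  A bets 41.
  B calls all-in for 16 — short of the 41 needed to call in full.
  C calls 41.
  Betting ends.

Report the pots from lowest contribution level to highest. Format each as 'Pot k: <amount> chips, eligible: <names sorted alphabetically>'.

Pot 1: 48 chips, eligible: A, B, C
Pot 2: 50 chips, eligible: A, C

Derivation:
Contributions: A=41, B=16, C=41
Pot levels (distinct totals of non-folded players): 16, 41
Layer 1-16: 16 each from A, B, C = 16*3 = 48 chips; eligible A, B, C
Layer 17-41: 25 each from A, C = 25*2 = 50 chips; eligible A, C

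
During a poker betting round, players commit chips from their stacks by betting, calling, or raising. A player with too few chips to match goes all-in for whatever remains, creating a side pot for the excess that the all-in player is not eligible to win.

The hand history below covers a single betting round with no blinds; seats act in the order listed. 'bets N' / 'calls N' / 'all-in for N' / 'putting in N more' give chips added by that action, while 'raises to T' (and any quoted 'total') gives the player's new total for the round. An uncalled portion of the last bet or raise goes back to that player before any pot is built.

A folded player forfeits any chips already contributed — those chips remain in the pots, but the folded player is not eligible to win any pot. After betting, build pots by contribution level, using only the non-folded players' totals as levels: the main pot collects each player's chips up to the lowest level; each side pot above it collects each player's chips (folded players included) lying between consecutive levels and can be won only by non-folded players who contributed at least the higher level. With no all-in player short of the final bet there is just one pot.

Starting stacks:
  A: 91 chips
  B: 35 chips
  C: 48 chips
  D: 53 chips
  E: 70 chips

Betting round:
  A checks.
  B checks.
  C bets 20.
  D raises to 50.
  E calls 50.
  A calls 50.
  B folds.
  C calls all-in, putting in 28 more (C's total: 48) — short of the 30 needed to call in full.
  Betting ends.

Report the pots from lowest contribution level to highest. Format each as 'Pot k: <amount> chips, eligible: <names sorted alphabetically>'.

Pot 1: 192 chips, eligible: A, C, D, E
Pot 2: 6 chips, eligible: A, D, E

Derivation:
Contributions: A=50, C=48, D=50, E=50
Folded: B
Pot levels (distinct totals of non-folded players): 48, 50
Layer 1-48: 48 each from A, C, D, E = 48*4 = 192 chips; eligible A, C, D, E
Layer 49-50: 2 each from A, D, E = 2*3 = 6 chips; eligible A, D, E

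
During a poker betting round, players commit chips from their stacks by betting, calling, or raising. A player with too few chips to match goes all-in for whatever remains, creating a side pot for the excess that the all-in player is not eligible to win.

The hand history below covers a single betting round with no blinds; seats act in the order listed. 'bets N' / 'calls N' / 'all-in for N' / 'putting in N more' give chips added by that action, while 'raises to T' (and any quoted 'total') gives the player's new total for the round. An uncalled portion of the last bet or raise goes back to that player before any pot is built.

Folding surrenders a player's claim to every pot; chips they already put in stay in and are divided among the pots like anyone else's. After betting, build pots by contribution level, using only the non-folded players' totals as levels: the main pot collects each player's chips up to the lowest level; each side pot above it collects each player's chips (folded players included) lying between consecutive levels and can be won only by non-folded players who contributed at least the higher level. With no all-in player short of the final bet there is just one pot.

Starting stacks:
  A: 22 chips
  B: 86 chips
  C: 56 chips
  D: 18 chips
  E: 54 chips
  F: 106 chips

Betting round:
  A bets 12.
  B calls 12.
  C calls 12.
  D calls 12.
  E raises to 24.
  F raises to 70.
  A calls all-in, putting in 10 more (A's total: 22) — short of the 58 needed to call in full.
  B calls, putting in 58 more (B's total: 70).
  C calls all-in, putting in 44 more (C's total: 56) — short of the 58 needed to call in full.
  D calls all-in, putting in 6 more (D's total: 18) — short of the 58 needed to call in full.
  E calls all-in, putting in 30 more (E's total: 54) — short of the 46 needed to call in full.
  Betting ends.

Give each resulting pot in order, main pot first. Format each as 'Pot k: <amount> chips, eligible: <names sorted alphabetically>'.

Contributions: A=22, B=70, C=56, D=18, E=54, F=70
Pot levels (distinct totals of non-folded players): 18, 22, 54, 56, 70
Layer 1-18: 18 each from A, B, C, D, E, F = 18*6 = 108 chips; eligible A, B, C, D, E, F
Layer 19-22: 4 each from A, B, C, E, F = 4*5 = 20 chips; eligible A, B, C, E, F
Layer 23-54: 32 each from B, C, E, F = 32*4 = 128 chips; eligible B, C, E, F
Layer 55-56: 2 each from B, C, F = 2*3 = 6 chips; eligible B, C, F
Layer 57-70: 14 each from B, F = 14*2 = 28 chips; eligible B, F

Pot 1: 108 chips, eligible: A, B, C, D, E, F
Pot 2: 20 chips, eligible: A, B, C, E, F
Pot 3: 128 chips, eligible: B, C, E, F
Pot 4: 6 chips, eligible: B, C, F
Pot 5: 28 chips, eligible: B, F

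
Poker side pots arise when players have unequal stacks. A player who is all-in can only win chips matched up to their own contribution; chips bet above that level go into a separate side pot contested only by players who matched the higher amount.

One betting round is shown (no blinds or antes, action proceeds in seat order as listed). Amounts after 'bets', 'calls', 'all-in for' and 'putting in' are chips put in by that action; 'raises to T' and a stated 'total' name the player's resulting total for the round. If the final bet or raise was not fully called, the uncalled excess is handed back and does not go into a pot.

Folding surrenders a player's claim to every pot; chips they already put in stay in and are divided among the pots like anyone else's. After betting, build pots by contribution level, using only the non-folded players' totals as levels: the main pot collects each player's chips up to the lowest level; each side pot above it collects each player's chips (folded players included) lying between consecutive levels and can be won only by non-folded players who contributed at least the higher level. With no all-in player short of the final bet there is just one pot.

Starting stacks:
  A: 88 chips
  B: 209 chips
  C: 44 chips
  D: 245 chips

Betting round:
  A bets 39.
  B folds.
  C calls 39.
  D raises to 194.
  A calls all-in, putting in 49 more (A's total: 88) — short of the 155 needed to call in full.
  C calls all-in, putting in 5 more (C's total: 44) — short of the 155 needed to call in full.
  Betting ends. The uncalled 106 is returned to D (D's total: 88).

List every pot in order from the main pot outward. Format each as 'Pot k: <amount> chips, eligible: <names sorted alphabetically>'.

Contributions (after 106 returned to D): A=88, C=44, D=88
Folded: B
Pot levels (distinct totals of non-folded players): 44, 88
Layer 1-44: 44 each from A, C, D = 44*3 = 132 chips; eligible A, C, D
Layer 45-88: 44 each from A, D = 44*2 = 88 chips; eligible A, D

Pot 1: 132 chips, eligible: A, C, D
Pot 2: 88 chips, eligible: A, D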